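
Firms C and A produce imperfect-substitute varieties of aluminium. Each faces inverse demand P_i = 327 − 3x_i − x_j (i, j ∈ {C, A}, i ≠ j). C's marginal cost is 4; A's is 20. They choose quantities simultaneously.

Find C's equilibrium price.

143.8

Firm C's profit: π = x_C(327 − 3x_C − x_A) − 4x_C.
∂π/∂x_C = 323 − 6x_C − x_A = 0 ⇒ x_C = 323/6 − (1/6)x_A.
Similarly x_A = 307/6 − (1/6)x_C.
Substituting the second reaction function into the first: x_C = 323/6 − (1/6)(307/6 − (1/6)x_C), which gives (35/36)x_C = 1631/36 ⇒ x_C = 46.6.
Then x_A = 307/6 − (1/6)·46.6 = 43.4.
P_C = 327 − 3·46.6 − 43.4 = 143.8.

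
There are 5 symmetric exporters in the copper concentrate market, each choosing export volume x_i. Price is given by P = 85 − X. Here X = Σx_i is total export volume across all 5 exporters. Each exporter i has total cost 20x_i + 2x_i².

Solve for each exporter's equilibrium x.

A representative exporter's profit is π_i = x_i(85 − X) − 20x_i − 2x_i², with X = x_i + Σ_{j≠i} x_j.
First-order condition: 65 − 6x_i − Σ_{j≠i} x_j = 0.
Imposing symmetry (x_j = x for all j) turns Σ_{j≠i} x_j into 4x, so 65 = 10x and x = 6.5.

6.5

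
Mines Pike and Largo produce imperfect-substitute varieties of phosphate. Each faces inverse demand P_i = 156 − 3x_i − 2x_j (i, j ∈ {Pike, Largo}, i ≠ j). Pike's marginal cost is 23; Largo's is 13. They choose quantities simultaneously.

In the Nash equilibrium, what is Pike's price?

Mine Pike's profit: π = x_{Pike}(156 − 3x_{Pike} − 2x_{Largo}) − 23x_{Pike}.
∂π/∂x_{Pike} = 133 − 6x_{Pike} − 2x_{Largo} = 0 ⇒ x_{Pike} = 133/6 − (1/3)x_{Largo}.
Similarly x_{Largo} = 143/6 − (1/3)x_{Pike}.
Substituting the second reaction function into the first: x_{Pike} = 133/6 − (1/3)(143/6 − (1/3)x_{Pike}), which gives (8/9)x_{Pike} = 128/9 ⇒ x_{Pike} = 16.
Then x_{Largo} = 143/6 − (1/3)·16 = 18.5.
P_{Pike} = 156 − 3·16 − 2·18.5 = 71.

71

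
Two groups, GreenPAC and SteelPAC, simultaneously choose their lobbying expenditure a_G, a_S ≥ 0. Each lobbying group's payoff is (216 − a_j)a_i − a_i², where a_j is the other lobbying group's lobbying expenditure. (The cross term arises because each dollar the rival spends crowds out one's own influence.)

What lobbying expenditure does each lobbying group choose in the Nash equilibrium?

72

GreenPAC's payoff is (216 − a_S)a_G − a_G².
∂π/∂a_G = 216 − a_S − 2a_G = 0, so a_G = 108 − 0.5a_S.
By symmetry a_S = a_G; substituting into the reaction function, 1.5a_G = 108 and a_G = 72.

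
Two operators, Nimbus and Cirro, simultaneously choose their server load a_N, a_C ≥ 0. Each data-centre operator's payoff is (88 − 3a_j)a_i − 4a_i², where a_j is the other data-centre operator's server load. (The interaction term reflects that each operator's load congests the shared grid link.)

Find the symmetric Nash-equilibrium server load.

Nimbus's payoff is (88 − 3a_C)a_N − 4a_N².
∂π/∂a_N = 88 − 3a_C − 8a_N = 0, so a_N = 11 − 0.375a_C.
By symmetry a_C = a_N; substituting into the reaction function, 1.375a_N = 11 and a_N = 8.

8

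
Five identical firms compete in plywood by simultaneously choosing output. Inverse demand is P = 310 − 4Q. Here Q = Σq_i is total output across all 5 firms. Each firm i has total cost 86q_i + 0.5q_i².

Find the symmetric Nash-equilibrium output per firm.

8.96

A representative firm's profit is π_i = q_i(310 − 4Q) − 86q_i − 0.5q_i², with Q = q_i + Σ_{j≠i} q_j.
First-order condition: 224 − 9q_i − 4Σ_{j≠i} q_j = 0.
In a symmetric equilibrium every firm chooses the same q, so Σ_{j≠i} q_j = 4q. The condition becomes 224 − 25q = 0, giving q = 224/25 = 8.96.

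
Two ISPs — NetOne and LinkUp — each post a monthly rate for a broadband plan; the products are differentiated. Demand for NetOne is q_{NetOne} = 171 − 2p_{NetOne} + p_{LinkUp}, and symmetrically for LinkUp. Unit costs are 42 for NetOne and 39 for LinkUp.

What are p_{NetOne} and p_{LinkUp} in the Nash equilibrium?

84.6, 83.4

NetOne's profit: π = (p_{NetOne} − 42)(171 − 2p_{NetOne} + p_{LinkUp}).
∂π/∂p_{NetOne} = 255 − 4p_{NetOne} + p_{LinkUp} = 0 ⇒ p_{NetOne} = 63.75 + 0.25p_{LinkUp}.
Similarly p_{LinkUp} = 62.25 + 0.25p_{NetOne}.
Plugging p_{LinkUp} into NetOne's best response: p_{NetOne} = 63.75 + 0.25(62.25 + 0.25p_{NetOne}) ⇒ 0.9375p_{NetOne} = 79.3125, so p_{NetOne} = 84.6.
Then p_{LinkUp} = 62.25 + 0.25·84.6 = 83.4.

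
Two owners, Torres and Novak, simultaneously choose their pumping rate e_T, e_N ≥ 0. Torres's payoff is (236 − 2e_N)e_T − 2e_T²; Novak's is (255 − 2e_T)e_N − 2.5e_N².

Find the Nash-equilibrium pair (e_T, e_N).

41.875, 34.25

Expanding Torres's payoff: 236e_T − 2e_Ne_T − 2e_T².
∂π/∂e_T = 236 − 2e_N − 4e_T = 0, so e_T = 59 − 0.5e_N.
Likewise for Novak: e_N = 51 − 0.4e_T.
Solving the two reaction functions simultaneously: (1 − (−0.5)(−0.4))e_T = 59 − 0.5·51, so 0.8e_T = 33.5 and e_T = 41.875.
Then e_N = 51 − 0.4·41.875 = 34.25.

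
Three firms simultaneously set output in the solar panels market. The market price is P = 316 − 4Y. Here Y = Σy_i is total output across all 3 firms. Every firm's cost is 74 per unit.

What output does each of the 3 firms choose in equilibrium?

A representative firm's profit is π_i = y_i(316 − 4Y) − 74y_i, with Y = y_i + Σ_{j≠i} y_j.
First-order condition: 242 − 8y_i − 4Σ_{j≠i} y_j = 0.
In a symmetric equilibrium every firm chooses the same y, so Σ_{j≠i} y_j = 2y. The condition becomes 242 − 16y = 0, giving y = 242/16 = 15.125.

15.125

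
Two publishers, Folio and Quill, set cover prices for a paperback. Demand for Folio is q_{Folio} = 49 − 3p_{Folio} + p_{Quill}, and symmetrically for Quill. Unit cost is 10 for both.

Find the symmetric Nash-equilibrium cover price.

Folio's profit: π = (p_{Folio} − 10)(49 − 3p_{Folio} + p_{Quill}).
∂π/∂p_{Folio} = 79 − 6p_{Folio} + p_{Quill} = 0 ⇒ p_{Folio} = 79/6 + (1/6)p_{Quill}.
The game is symmetric, so in equilibrium p_{Quill} = p_{Folio}: the reaction function gives (5/6)p_{Folio} = 79/6, hence p_{Folio} = 15.8.

15.8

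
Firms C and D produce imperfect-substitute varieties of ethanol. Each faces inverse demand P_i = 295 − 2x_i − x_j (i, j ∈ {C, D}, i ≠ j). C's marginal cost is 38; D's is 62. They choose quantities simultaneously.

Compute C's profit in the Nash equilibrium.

5618

Firm C's profit: π = x_C(295 − 2x_C − x_D) − 38x_C.
∂π/∂x_C = 257 − 4x_C − x_D = 0 ⇒ x_C = 64.25 − 0.25x_D.
Similarly x_D = 58.25 − 0.25x_C.
Substituting the second reaction function into the first: x_C = 64.25 − 0.25(58.25 − 0.25x_C), which gives 0.9375x_C = 49.6875 ⇒ x_C = 53.
Then x_D = 58.25 − 0.25·53 = 45.
P_C = 295 − 2·53 − 45 = 144.
Profit = (144 − 38)·53 = 5618.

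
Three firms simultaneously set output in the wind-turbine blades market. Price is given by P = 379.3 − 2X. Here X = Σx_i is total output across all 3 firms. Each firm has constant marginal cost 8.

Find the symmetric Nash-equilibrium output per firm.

A representative firm's profit is π_i = x_i(379.3 − 2X) − 8x_i, with X = x_i + Σ_{j≠i} x_j.
First-order condition: 371.3 − 4x_i − 2Σ_{j≠i} x_j = 0.
In a symmetric equilibrium every firm chooses the same x, so Σ_{j≠i} x_j = 2x. The condition becomes 371.3 − 8x = 0, giving x = 371.3/8 = 46.4125.

46.4125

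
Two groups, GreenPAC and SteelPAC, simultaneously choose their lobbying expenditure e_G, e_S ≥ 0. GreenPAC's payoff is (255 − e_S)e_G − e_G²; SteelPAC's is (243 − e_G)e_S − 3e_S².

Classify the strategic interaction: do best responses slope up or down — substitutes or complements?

strategic substitutes

Expanding GreenPAC's payoff: 255e_G − e_Se_G − e_G².
∂π/∂e_G = 255 − e_S − 2e_G = 0, so e_G = 127.5 − 0.5e_S.
The best-response slope de_G/de_S = −0.5 < 0: the reaction function is downward-sloping, so the choices are strategic substitutes.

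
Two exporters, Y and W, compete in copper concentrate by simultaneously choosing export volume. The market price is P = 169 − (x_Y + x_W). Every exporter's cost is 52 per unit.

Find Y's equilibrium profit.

1521

Exporter Y's profit: π = x_Y(169 − (x_Y + x_W)) − 52x_Y.
∂π/∂x_Y = 117 − 2x_Y − x_W = 0, so x_Y = 58.5 − 0.5x_W.
The game is symmetric, so in equilibrium x_W = x_Y: the reaction function gives 1.5x_Y = 58.5, hence x_Y = 39.
Price P = 169 − 78 = 91.
Y's profit: (91 − 52)·39 = 1521.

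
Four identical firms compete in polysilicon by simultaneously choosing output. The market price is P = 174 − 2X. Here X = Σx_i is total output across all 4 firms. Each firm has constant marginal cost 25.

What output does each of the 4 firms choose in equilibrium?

A representative firm's profit is π_i = x_i(174 − 2X) − 25x_i, with X = x_i + Σ_{j≠i} x_j.
First-order condition: 149 − 4x_i − 2Σ_{j≠i} x_j = 0.
With identical firms, set every x_j = x: then 149 − 4x − 6x = 0, i.e. x = 149/10 = 14.9.

14.9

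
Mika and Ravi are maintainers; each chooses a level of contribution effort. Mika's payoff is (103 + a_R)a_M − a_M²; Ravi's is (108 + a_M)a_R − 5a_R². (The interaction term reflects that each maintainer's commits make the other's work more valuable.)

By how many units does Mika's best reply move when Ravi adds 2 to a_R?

Expanding Mika's payoff: 103a_M + a_Ra_M − a_M².
∂π/∂a_M = 103 + a_R − 2a_M = 0, so a_M = 51.5 + 0.5a_R.
The reaction-function slope is 0.5, so a 2-unit rise in a_R moves a_M by 0.5 × 2 = 1. Mika's best response rises — the actions are strategic complements.

1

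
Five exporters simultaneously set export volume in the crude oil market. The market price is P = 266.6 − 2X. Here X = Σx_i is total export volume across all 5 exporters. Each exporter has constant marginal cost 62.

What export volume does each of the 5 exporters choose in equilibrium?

17.05

A representative exporter's profit is π_i = x_i(266.6 − 2X) − 62x_i, with X = x_i + Σ_{j≠i} x_j.
First-order condition: 204.6 − 4x_i − 2Σ_{j≠i} x_j = 0.
Imposing symmetry (x_j = x for all j) turns Σ_{j≠i} x_j into 4x, so 204.6 = 12x and x = 17.05.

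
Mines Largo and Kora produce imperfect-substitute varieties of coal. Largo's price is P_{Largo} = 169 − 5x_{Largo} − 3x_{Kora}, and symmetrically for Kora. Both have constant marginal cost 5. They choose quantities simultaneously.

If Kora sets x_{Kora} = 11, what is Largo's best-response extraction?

Mine Largo's profit: π = x_{Largo}(169 − 5x_{Largo} − 3x_{Kora}) − 5x_{Largo}.
∂π/∂x_{Largo} = 164 − 10x_{Largo} − 3x_{Kora} = 0 ⇒ x_{Largo} = 16.4 − 0.3x_{Kora}.
At x_{Kora} = 11: x_{Largo} = 16.4 − 0.3·11 = 13.1.

13.1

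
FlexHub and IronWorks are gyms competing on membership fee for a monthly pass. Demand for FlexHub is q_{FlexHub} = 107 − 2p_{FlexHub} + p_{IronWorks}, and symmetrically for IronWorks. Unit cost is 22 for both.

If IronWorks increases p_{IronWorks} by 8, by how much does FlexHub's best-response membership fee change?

FlexHub's profit: π = (p_{FlexHub} − 22)(107 − 2p_{FlexHub} + p_{IronWorks}).
∂π/∂p_{FlexHub} = 151 − 4p_{FlexHub} + p_{IronWorks} = 0 ⇒ p_{FlexHub} = 37.75 + 0.25p_{IronWorks}.
The reaction-function slope is 0.25, so an 8-unit rise in p_{IronWorks} moves p_{FlexHub} by 0.25 × 8 = 2. FlexHub's best response rises — the actions are strategic complements.

2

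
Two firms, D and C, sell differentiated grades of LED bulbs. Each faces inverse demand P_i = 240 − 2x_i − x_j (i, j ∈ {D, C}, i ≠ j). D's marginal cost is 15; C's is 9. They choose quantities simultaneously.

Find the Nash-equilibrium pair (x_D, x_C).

44.6, 46.6

Firm D's profit: π = x_D(240 − 2x_D − x_C) − 15x_D.
∂π/∂x_D = 225 − 4x_D − x_C = 0 ⇒ x_D = 56.25 − 0.25x_C.
Similarly x_C = 57.75 − 0.25x_D.
Substituting the second reaction function into the first: x_D = 56.25 − 0.25(57.75 − 0.25x_D), which gives 0.9375x_D = 41.8125 ⇒ x_D = 44.6.
Then x_C = 57.75 − 0.25·44.6 = 46.6.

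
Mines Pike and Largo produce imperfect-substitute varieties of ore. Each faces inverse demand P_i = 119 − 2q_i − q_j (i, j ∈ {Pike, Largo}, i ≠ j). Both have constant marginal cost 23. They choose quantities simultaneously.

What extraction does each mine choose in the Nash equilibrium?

19.2

Mine Pike's profit: π = q_{Pike}(119 − 2q_{Pike} − q_{Largo}) − 23q_{Pike}.
∂π/∂q_{Pike} = 96 − 4q_{Pike} − q_{Largo} = 0 ⇒ q_{Pike} = 24 − 0.25q_{Largo}.
Setting q_{Pike} = q_{Largo} in the reaction function: q_{Pike} = 24 − 0.25q_{Pike}, so q_{Pike} = 24 / 1.25 = 19.2.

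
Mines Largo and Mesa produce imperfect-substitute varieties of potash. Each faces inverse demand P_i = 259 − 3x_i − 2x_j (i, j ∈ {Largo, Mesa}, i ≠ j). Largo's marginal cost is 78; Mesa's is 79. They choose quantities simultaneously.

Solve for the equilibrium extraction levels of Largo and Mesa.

Mine Largo's profit: π = x_{Largo}(259 − 3x_{Largo} − 2x_{Mesa}) − 78x_{Largo}.
∂π/∂x_{Largo} = 181 − 6x_{Largo} − 2x_{Mesa} = 0 ⇒ x_{Largo} = 181/6 − (1/3)x_{Mesa}.
Similarly x_{Mesa} = 30 − (1/3)x_{Largo}.
Substituting the second reaction function into the first: x_{Largo} = 181/6 − (1/3)(30 − (1/3)x_{Largo}), which gives (8/9)x_{Largo} = 121/6 ⇒ x_{Largo} = 22.6875.
Then x_{Mesa} = 30 − (1/3)·22.6875 = 22.4375.

22.6875, 22.4375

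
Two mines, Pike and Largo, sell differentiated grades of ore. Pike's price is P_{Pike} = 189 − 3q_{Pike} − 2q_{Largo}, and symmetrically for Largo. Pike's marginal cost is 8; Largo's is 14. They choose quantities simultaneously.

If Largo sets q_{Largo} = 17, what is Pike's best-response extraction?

24.5

Mine Pike's profit: π = q_{Pike}(189 − 3q_{Pike} − 2q_{Largo}) − 8q_{Pike}.
∂π/∂q_{Pike} = 181 − 6q_{Pike} − 2q_{Largo} = 0 ⇒ q_{Pike} = 181/6 − (1/3)q_{Largo}.
At q_{Largo} = 17: q_{Pike} = 181/6 − (1/3)·17 = 24.5.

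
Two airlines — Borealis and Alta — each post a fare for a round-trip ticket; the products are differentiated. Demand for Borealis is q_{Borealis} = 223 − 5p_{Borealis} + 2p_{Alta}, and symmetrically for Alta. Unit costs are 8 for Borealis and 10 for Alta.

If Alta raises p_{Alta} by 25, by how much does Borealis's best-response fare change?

5

Borealis's profit: π = (p_{Borealis} − 8)(223 − 5p_{Borealis} + 2p_{Alta}).
∂π/∂p_{Borealis} = 263 − 10p_{Borealis} + 2p_{Alta} = 0 ⇒ p_{Borealis} = 26.3 + 0.2p_{Alta}.
The reaction-function slope is 0.2, so a 25-unit rise in p_{Alta} moves p_{Borealis} by 0.2 × 25 = 5. Borealis's best response rises — the actions are strategic complements.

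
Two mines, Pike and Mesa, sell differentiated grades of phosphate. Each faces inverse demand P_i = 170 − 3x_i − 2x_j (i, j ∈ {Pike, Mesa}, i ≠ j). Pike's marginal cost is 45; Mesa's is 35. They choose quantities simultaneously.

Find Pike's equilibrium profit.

675

Mine Pike's profit: π = x_{Pike}(170 − 3x_{Pike} − 2x_{Mesa}) − 45x_{Pike}.
∂π/∂x_{Pike} = 125 − 6x_{Pike} − 2x_{Mesa} = 0 ⇒ x_{Pike} = 125/6 − (1/3)x_{Mesa}.
Similarly x_{Mesa} = 22.5 − (1/3)x_{Pike}.
Plugging x_{Mesa} into Pike's best response: x_{Pike} = 125/6 − (1/3)(22.5 − (1/3)x_{Pike}) ⇒ (8/9)x_{Pike} = 40/3, so x_{Pike} = 15.
Then x_{Mesa} = 22.5 − (1/3)·15 = 17.5.
P_{Pike} = 170 − 3·15 − 2·17.5 = 90.
Profit = (90 − 45)·15 = 675.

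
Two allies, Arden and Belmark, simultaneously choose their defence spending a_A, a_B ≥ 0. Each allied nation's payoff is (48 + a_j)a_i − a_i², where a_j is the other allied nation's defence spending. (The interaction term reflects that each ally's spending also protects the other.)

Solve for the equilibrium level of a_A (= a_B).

Arden's payoff is (48 + a_B)a_A − a_A².
∂π/∂a_A = 48 + a_B − 2a_A = 0, so a_A = 24 + 0.5a_B.
Setting a_A = a_B in the reaction function: a_A = 24 + 0.5a_A, so a_A = 24 / 0.5 = 48.

48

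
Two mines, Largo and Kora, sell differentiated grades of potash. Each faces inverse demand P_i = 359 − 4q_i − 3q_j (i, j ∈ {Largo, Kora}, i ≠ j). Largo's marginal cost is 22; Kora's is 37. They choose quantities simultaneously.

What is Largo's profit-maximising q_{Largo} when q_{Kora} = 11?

38

Mine Largo's profit: π = q_{Largo}(359 − 4q_{Largo} − 3q_{Kora}) − 22q_{Largo}.
∂π/∂q_{Largo} = 337 − 8q_{Largo} − 3q_{Kora} = 0 ⇒ q_{Largo} = 42.125 − 0.375q_{Kora}.
At q_{Kora} = 11: q_{Largo} = 42.125 − 0.375·11 = 38.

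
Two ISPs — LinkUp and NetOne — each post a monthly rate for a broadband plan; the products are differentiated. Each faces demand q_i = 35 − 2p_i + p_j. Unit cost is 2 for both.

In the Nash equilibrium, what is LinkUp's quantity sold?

22

LinkUp's profit: π = (p_{LinkUp} − 2)(35 − 2p_{LinkUp} + p_{NetOne}).
∂π/∂p_{LinkUp} = 39 − 4p_{LinkUp} + p_{NetOne} = 0 ⇒ p_{LinkUp} = 9.75 + 0.25p_{NetOne}.
The game is symmetric, so in equilibrium p_{NetOne} = p_{LinkUp}: the reaction function gives 0.75p_{LinkUp} = 9.75, hence p_{LinkUp} = 13.
q_{LinkUp} = 35 − 2·13 + 13 = 22.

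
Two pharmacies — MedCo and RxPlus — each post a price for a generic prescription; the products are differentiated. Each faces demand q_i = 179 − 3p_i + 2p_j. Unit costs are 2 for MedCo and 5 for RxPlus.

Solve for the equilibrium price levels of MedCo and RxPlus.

MedCo's profit: π = (p_{MedCo} − 2)(179 − 3p_{MedCo} + 2p_{RxPlus}).
∂π/∂p_{MedCo} = 185 − 6p_{MedCo} + 2p_{RxPlus} = 0 ⇒ p_{MedCo} = 185/6 + (1/3)p_{RxPlus}.
Similarly p_{RxPlus} = 97/3 + (1/3)p_{MedCo}.
Plugging p_{RxPlus} into MedCo's best response: p_{MedCo} = 185/6 + (1/3)(97/3 + (1/3)p_{MedCo}) ⇒ (8/9)p_{MedCo} = 749/18, so p_{MedCo} = 46.8125.
Then p_{RxPlus} = 97/3 + (1/3)·46.8125 = 47.9375.

46.8125, 47.9375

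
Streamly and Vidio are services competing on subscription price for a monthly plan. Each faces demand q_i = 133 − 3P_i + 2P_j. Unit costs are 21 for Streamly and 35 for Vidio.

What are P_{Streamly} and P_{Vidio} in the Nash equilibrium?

Streamly's profit: π = (P_{Streamly} − 21)(133 − 3P_{Streamly} + 2P_{Vidio}).
∂π/∂P_{Streamly} = 196 − 6P_{Streamly} + 2P_{Vidio} = 0 ⇒ P_{Streamly} = 98/3 + (1/3)P_{Vidio}.
Similarly P_{Vidio} = 119/3 + (1/3)P_{Streamly}.
Substituting the second reaction function into the first: P_{Streamly} = 98/3 + (1/3)(119/3 + (1/3)P_{Streamly}), which gives (8/9)P_{Streamly} = 413/9 ⇒ P_{Streamly} = 51.625.
Then P_{Vidio} = 119/3 + (1/3)·51.625 = 56.875.

51.625, 56.875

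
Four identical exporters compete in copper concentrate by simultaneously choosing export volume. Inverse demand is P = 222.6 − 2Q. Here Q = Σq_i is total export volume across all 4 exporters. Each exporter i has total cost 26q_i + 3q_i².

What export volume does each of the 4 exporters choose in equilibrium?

12.2875

A representative exporter's profit is π_i = q_i(222.6 − 2Q) − 26q_i − 3q_i², with Q = q_i + Σ_{j≠i} q_j.
First-order condition: 196.6 − 10q_i − 2Σ_{j≠i} q_j = 0.
Imposing symmetry (q_j = q for all j) turns Σ_{j≠i} q_j into 3q, so 196.6 = 16q and q = 12.2875.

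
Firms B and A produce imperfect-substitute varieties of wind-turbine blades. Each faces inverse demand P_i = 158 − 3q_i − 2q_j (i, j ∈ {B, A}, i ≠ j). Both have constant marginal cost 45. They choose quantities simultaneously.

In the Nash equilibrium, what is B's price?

87.375

Firm B's profit: π = q_B(158 − 3q_B − 2q_A) − 45q_B.
∂π/∂q_B = 113 − 6q_B − 2q_A = 0 ⇒ q_B = 113/6 − (1/3)q_A.
Setting q_B = q_A in the reaction function: q_B = 113/6 − (1/3)q_B, so q_B = (113/6) / (4/3) = 14.125.
P_B = 158 − 3·14.125 − 2·14.125 = 87.375.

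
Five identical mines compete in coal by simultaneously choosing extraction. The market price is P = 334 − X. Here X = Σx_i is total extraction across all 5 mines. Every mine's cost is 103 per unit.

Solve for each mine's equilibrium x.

A representative mine's profit is π_i = x_i(334 − X) − 103x_i, with X = x_i + Σ_{j≠i} x_j.
First-order condition: 231 − 2x_i − Σ_{j≠i} x_j = 0.
With identical mines, set every x_j = x: then 231 − 2x − 4x = 0, i.e. x = 231/6 = 38.5.

38.5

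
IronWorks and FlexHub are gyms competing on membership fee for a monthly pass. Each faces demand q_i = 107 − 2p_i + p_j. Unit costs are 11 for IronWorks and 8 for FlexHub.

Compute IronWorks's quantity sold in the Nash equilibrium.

63.2

IronWorks's profit: π = (p_{IronWorks} − 11)(107 − 2p_{IronWorks} + p_{FlexHub}).
∂π/∂p_{IronWorks} = 129 − 4p_{IronWorks} + p_{FlexHub} = 0 ⇒ p_{IronWorks} = 32.25 + 0.25p_{FlexHub}.
Similarly p_{FlexHub} = 30.75 + 0.25p_{IronWorks}.
Solving the two reaction functions simultaneously: (1 − (0.25)(0.25))p_{IronWorks} = 32.25 + 0.25·30.75, so 0.9375p_{IronWorks} = 39.9375 and p_{IronWorks} = 42.6.
Then p_{FlexHub} = 30.75 + 0.25·42.6 = 41.4.
q_{IronWorks} = 107 − 2·42.6 + 41.4 = 63.2.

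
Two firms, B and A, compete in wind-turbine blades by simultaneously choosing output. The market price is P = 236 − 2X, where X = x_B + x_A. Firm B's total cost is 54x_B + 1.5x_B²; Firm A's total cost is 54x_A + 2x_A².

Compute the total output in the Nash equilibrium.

38.5

Firm B's profit: π = x_B(236 − 2(x_B + x_A)) − 54x_B − 1.5x_B².
∂π/∂x_B = 182 − 7x_B − 2x_A = 0, so x_B = 26 − (2/7)x_A.
For A: ∂π/∂x_A = 182 − 8x_A − 2x_B = 0 ⇒ x_A = 22.75 − 0.25x_B.
Plugging x_A into B's best response: x_B = 26 − (2/7)(22.75 − 0.25x_B) ⇒ (13/14)x_B = 19.5, so x_B = 21.
Then x_A = 22.75 − 0.25·21 = 17.5.
Total output: 21 + 17.5 = 38.5.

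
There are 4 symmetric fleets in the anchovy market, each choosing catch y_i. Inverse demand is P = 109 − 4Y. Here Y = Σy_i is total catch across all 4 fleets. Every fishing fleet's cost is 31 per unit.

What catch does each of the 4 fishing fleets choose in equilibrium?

3.9

A representative fishing fleet's profit is π_i = y_i(109 − 4Y) − 31y_i, with Y = y_i + Σ_{j≠i} y_j.
First-order condition: 78 − 8y_i − 4Σ_{j≠i} y_j = 0.
Imposing symmetry (y_j = y for all j) turns Σ_{j≠i} y_j into 3y, so 78 = 20y and y = 3.9.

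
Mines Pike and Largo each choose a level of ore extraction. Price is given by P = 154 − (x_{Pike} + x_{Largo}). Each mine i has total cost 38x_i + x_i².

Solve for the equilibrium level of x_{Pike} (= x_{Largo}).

Mine Pike's profit: π = x_{Pike}(154 − (x_{Pike} + x_{Largo})) − 38x_{Pike} − x_{Pike}².
∂π/∂x_{Pike} = 116 − 4x_{Pike} − x_{Largo} = 0, so x_{Pike} = 29 − 0.25x_{Largo}.
The game is symmetric, so in equilibrium x_{Largo} = x_{Pike}: the reaction function gives 1.25x_{Pike} = 29, hence x_{Pike} = 23.2.

23.2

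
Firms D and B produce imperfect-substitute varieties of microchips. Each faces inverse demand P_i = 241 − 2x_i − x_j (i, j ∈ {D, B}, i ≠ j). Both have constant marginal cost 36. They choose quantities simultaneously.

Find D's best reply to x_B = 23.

45.5

Firm D's profit: π = x_D(241 − 2x_D − x_B) − 36x_D.
∂π/∂x_D = 205 − 4x_D − x_B = 0 ⇒ x_D = 51.25 − 0.25x_B.
At x_B = 23: x_D = 51.25 − 0.25·23 = 45.5.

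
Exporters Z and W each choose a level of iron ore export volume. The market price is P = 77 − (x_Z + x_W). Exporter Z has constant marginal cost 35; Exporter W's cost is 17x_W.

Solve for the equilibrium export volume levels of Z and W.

Exporter Z's profit: π = x_Z(77 − (x_Z + x_W)) − 35x_Z.
∂π/∂x_Z = 42 − 2x_Z − x_W = 0, so x_Z = 21 − 0.5x_W.
By the same steps for W: x_W = 30 − 0.5x_Z.
Substituting the second reaction function into the first: x_Z = 21 − 0.5(30 − 0.5x_Z), which gives 0.75x_Z = 6 ⇒ x_Z = 8.
Then x_W = 30 − 0.5·8 = 26.

8, 26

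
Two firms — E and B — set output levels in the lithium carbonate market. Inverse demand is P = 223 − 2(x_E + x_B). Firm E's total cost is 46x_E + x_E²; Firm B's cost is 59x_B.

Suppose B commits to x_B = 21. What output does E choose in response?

22.5

Firm E's profit: π = x_E(223 − 2(x_E + x_B)) − 46x_E − x_E².
∂π/∂x_E = 177 − 6x_E − 2x_B = 0, so x_E = 29.5 − (1/3)x_B.
At x_B = 21: x_E = 29.5 − (1/3)·21 = 22.5.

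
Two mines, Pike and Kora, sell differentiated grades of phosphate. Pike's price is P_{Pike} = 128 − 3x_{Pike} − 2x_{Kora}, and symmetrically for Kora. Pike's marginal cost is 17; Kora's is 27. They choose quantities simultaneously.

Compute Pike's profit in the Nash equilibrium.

630.75

Mine Pike's profit: π = x_{Pike}(128 − 3x_{Pike} − 2x_{Kora}) − 17x_{Pike}.
∂π/∂x_{Pike} = 111 − 6x_{Pike} − 2x_{Kora} = 0 ⇒ x_{Pike} = 18.5 − (1/3)x_{Kora}.
Similarly x_{Kora} = 101/6 − (1/3)x_{Pike}.
Solving the two reaction functions simultaneously: (1 − (−1/3)(−1/3))x_{Pike} = 18.5 − (1/3)·(101/6), so (8/9)x_{Pike} = 116/9 and x_{Pike} = 14.5.
Then x_{Kora} = 101/6 − (1/3)·14.5 = 12.
P_{Pike} = 128 − 3·14.5 − 2·12 = 60.5.
Profit = (60.5 − 17)·14.5 = 630.75.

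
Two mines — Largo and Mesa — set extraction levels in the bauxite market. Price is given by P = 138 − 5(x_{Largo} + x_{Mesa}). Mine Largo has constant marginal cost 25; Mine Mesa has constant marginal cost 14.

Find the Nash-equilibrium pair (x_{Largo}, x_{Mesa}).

Mine Largo's profit: π = x_{Largo}(138 − 5(x_{Largo} + x_{Mesa})) − 25x_{Largo}.
∂π/∂x_{Largo} = 113 − 10x_{Largo} − 5x_{Mesa} = 0, so x_{Largo} = 11.3 − 0.5x_{Mesa}.
By the same steps for Mesa: x_{Mesa} = 12.4 − 0.5x_{Largo}.
Substituting the second reaction function into the first: x_{Largo} = 11.3 − 0.5(12.4 − 0.5x_{Largo}), which gives 0.75x_{Largo} = 5.1 ⇒ x_{Largo} = 6.8.
Then x_{Mesa} = 12.4 − 0.5·6.8 = 9.

6.8, 9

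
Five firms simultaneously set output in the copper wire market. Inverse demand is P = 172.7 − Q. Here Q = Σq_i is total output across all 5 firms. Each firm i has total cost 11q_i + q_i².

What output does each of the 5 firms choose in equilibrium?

A representative firm's profit is π_i = q_i(172.7 − Q) − 11q_i − q_i², with Q = q_i + Σ_{j≠i} q_j.
First-order condition: 161.7 − 4q_i − Σ_{j≠i} q_j = 0.
In a symmetric equilibrium every firm chooses the same q, so Σ_{j≠i} q_j = 4q. The condition becomes 161.7 − 8q = 0, giving q = 161.7/8 = 20.2125.

20.2125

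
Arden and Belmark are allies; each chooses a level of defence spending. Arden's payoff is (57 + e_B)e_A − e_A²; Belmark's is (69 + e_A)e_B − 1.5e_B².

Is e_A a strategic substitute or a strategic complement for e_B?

strategic complements

Expanding Arden's payoff: 57e_A + e_Be_A − e_A².
∂π/∂e_A = 57 + e_B − 2e_A = 0, so e_A = 28.5 + 0.5e_B.
The best-response slope de_A/de_B = 0.5 > 0: the reaction function is upward-sloping, so the choices are strategic complements.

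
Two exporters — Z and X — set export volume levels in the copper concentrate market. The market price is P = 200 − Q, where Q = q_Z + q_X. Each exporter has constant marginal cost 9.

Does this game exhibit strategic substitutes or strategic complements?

Exporter Z's profit: π = q_Z(200 − (q_Z + q_X)) − 9q_Z.
∂π/∂q_Z = 191 − 2q_Z − q_X = 0, so q_Z = 95.5 − 0.5q_X.
The best-response slope dq_Z/dq_X = −0.5 < 0: the reaction function is downward-sloping, so the choices are strategic substitutes.

strategic substitutes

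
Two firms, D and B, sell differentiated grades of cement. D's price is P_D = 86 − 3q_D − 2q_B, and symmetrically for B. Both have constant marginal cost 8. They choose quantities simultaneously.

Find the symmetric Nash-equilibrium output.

9.75

Firm D's profit: π = q_D(86 − 3q_D − 2q_B) − 8q_D.
∂π/∂q_D = 78 − 6q_D − 2q_B = 0 ⇒ q_D = 13 − (1/3)q_B.
The game is symmetric, so in equilibrium q_B = q_D: the reaction function gives (4/3)q_D = 13, hence q_D = 9.75.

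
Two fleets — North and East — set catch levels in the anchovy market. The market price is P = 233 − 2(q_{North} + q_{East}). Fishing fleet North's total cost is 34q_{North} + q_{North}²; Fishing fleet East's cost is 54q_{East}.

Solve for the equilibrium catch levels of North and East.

21.9, 33.8

Fishing fleet North's profit: π = q_{North}(233 − 2(q_{North} + q_{East})) − 34q_{North} − q_{North}².
∂π/∂q_{North} = 199 − 6q_{North} − 2q_{East} = 0, so q_{North} = 199/6 − (1/3)q_{East}.
For East: ∂π/∂q_{East} = 179 − 4q_{East} − 2q_{North} = 0 ⇒ q_{East} = 44.75 − 0.5q_{North}.
Substituting the second reaction function into the first: q_{North} = 199/6 − (1/3)(44.75 − 0.5q_{North}), which gives (5/6)q_{North} = 18.25 ⇒ q_{North} = 21.9.
Then q_{East} = 44.75 − 0.5·21.9 = 33.8.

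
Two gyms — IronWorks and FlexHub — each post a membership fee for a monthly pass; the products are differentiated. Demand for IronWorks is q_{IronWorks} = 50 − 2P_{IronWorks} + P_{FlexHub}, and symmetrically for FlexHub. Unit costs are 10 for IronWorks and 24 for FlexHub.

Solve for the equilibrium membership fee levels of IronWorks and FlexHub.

IronWorks's profit: π = (P_{IronWorks} − 10)(50 − 2P_{IronWorks} + P_{FlexHub}).
∂π/∂P_{IronWorks} = 70 − 4P_{IronWorks} + P_{FlexHub} = 0 ⇒ P_{IronWorks} = 17.5 + 0.25P_{FlexHub}.
Similarly P_{FlexHub} = 24.5 + 0.25P_{IronWorks}.
Solving the two reaction functions simultaneously: (1 − (0.25)(0.25))P_{IronWorks} = 17.5 + 0.25·24.5, so 0.9375P_{IronWorks} = 23.625 and P_{IronWorks} = 25.2.
Then P_{FlexHub} = 24.5 + 0.25·25.2 = 30.8.

25.2, 30.8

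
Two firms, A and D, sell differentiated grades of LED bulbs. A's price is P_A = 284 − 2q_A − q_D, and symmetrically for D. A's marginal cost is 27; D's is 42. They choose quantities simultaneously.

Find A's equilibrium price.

Firm A's profit: π = q_A(284 − 2q_A − q_D) − 27q_A.
∂π/∂q_A = 257 − 4q_A − q_D = 0 ⇒ q_A = 64.25 − 0.25q_D.
Similarly q_D = 60.5 − 0.25q_A.
Solving the two reaction functions simultaneously: (1 − (−0.25)(−0.25))q_A = 64.25 − 0.25·60.5, so 0.9375q_A = 49.125 and q_A = 52.4.
Then q_D = 60.5 − 0.25·52.4 = 47.4.
P_A = 284 − 2·52.4 − 47.4 = 131.8.

131.8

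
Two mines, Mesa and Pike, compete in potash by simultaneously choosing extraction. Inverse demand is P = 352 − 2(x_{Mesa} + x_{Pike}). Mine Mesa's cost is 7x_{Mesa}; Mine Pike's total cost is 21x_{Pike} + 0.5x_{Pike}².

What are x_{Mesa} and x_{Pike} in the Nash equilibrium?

66.4375, 39.625

Mine Mesa's profit: π = x_{Mesa}(352 − 2(x_{Mesa} + x_{Pike})) − 7x_{Mesa}.
∂π/∂x_{Mesa} = 345 − 4x_{Mesa} − 2x_{Pike} = 0, so x_{Mesa} = 86.25 − 0.5x_{Pike}.
For Pike: ∂π/∂x_{Pike} = 331 − 5x_{Pike} − 2x_{Mesa} = 0 ⇒ x_{Pike} = 66.2 − 0.4x_{Mesa}.
Plugging x_{Pike} into Mesa's best response: x_{Mesa} = 86.25 − 0.5(66.2 − 0.4x_{Mesa}) ⇒ 0.8x_{Mesa} = 53.15, so x_{Mesa} = 66.4375.
Then x_{Pike} = 66.2 − 0.4·66.4375 = 39.625.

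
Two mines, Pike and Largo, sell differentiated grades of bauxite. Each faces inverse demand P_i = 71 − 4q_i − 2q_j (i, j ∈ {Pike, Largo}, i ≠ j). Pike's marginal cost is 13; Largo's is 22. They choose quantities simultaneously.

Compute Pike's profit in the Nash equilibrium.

Mine Pike's profit: π = q_{Pike}(71 − 4q_{Pike} − 2q_{Largo}) − 13q_{Pike}.
∂π/∂q_{Pike} = 58 − 8q_{Pike} − 2q_{Largo} = 0 ⇒ q_{Pike} = 7.25 − 0.25q_{Largo}.
Similarly q_{Largo} = 6.125 − 0.25q_{Pike}.
Substituting the second reaction function into the first: q_{Pike} = 7.25 − 0.25(6.125 − 0.25q_{Pike}), which gives 0.9375q_{Pike} = 183/32 ⇒ q_{Pike} = 6.1.
Then q_{Largo} = 6.125 − 0.25·6.1 = 4.6.
P_{Pike} = 71 − 4·6.1 − 2·4.6 = 37.4.
Profit = (37.4 − 13)·6.1 = 148.84.

148.84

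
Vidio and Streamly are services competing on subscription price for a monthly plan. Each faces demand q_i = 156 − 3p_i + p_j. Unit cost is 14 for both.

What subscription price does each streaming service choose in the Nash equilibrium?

Vidio's profit: π = (p_{Vidio} − 14)(156 − 3p_{Vidio} + p_{Streamly}).
∂π/∂p_{Vidio} = 198 − 6p_{Vidio} + p_{Streamly} = 0 ⇒ p_{Vidio} = 33 + (1/6)p_{Streamly}.
By symmetry p_{Streamly} = p_{Vidio}; substituting into the reaction function, (5/6)p_{Vidio} = 33 and p_{Vidio} = 39.6.

39.6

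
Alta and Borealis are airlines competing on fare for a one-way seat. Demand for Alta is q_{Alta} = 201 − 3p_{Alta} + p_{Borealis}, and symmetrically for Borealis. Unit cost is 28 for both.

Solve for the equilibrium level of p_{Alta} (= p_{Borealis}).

Alta's profit: π = (p_{Alta} − 28)(201 − 3p_{Alta} + p_{Borealis}).
∂π/∂p_{Alta} = 285 − 6p_{Alta} + p_{Borealis} = 0 ⇒ p_{Alta} = 47.5 + (1/6)p_{Borealis}.
By symmetry p_{Borealis} = p_{Alta}; substituting into the reaction function, (5/6)p_{Alta} = 47.5 and p_{Alta} = 57.

57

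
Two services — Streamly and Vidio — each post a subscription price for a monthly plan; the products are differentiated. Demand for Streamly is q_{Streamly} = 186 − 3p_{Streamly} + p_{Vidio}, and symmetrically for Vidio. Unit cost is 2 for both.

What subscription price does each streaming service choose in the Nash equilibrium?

38.4

Streamly's profit: π = (p_{Streamly} − 2)(186 − 3p_{Streamly} + p_{Vidio}).
∂π/∂p_{Streamly} = 192 − 6p_{Streamly} + p_{Vidio} = 0 ⇒ p_{Streamly} = 32 + (1/6)p_{Vidio}.
Setting p_{Streamly} = p_{Vidio} in the reaction function: p_{Streamly} = 32 + (1/6)p_{Streamly}, so p_{Streamly} = 32 / (5/6) = 38.4.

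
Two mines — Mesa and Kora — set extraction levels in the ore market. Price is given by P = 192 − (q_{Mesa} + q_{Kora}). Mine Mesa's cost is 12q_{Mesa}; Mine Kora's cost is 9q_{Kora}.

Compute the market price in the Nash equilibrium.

Mine Mesa's profit: π = q_{Mesa}(192 − (q_{Mesa} + q_{Kora})) − 12q_{Mesa}.
∂π/∂q_{Mesa} = 180 − 2q_{Mesa} − q_{Kora} = 0, so q_{Mesa} = 90 − 0.5q_{Kora}.
By the same steps for Kora: q_{Kora} = 91.5 − 0.5q_{Mesa}.
Plugging q_{Kora} into Mesa's best response: q_{Mesa} = 90 − 0.5(91.5 − 0.5q_{Mesa}) ⇒ 0.75q_{Mesa} = 44.25, so q_{Mesa} = 59.
Then q_{Kora} = 91.5 − 0.5·59 = 62.
Equilibrium price: P = 192 − 121 = 71.

71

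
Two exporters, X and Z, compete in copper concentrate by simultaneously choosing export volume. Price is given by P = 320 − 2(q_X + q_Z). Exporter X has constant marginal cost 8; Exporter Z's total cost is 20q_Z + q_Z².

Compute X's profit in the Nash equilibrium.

8089.92

Exporter X's profit: π = q_X(320 − 2(q_X + q_Z)) − 8q_X.
∂π/∂q_X = 312 − 4q_X − 2q_Z = 0, so q_X = 78 − 0.5q_Z.
For Z: ∂π/∂q_Z = 300 − 6q_Z − 2q_X = 0 ⇒ q_Z = 50 − (1/3)q_X.
Plugging q_Z into X's best response: q_X = 78 − 0.5(50 − (1/3)q_X) ⇒ (5/6)q_X = 53, so q_X = 63.6.
Then q_Z = 50 − (1/3)·63.6 = 28.8.
Price P = 320 − 2·92.4 = 135.2.
X's profit: (135.2 − 8)·63.6 = 8089.92.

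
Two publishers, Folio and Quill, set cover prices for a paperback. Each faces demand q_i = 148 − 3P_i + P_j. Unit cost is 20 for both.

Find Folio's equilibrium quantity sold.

64.8

Folio's profit: π = (P_{Folio} − 20)(148 − 3P_{Folio} + P_{Quill}).
∂π/∂P_{Folio} = 208 − 6P_{Folio} + P_{Quill} = 0 ⇒ P_{Folio} = 104/3 + (1/6)P_{Quill}.
The game is symmetric, so in equilibrium P_{Quill} = P_{Folio}: the reaction function gives (5/6)P_{Folio} = 104/3, hence P_{Folio} = 41.6.
q_{Folio} = 148 − 3·41.6 + 41.6 = 64.8.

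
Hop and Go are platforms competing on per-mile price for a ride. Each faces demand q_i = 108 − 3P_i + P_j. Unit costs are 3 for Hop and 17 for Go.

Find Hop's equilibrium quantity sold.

64.8

Hop's profit: π = (P_{Hop} − 3)(108 − 3P_{Hop} + P_{Go}).
∂π/∂P_{Hop} = 117 − 6P_{Hop} + P_{Go} = 0 ⇒ P_{Hop} = 19.5 + (1/6)P_{Go}.
Similarly P_{Go} = 26.5 + (1/6)P_{Hop}.
Substituting the second reaction function into the first: P_{Hop} = 19.5 + (1/6)(26.5 + (1/6)P_{Hop}), which gives (35/36)P_{Hop} = 287/12 ⇒ P_{Hop} = 24.6.
Then P_{Go} = 26.5 + (1/6)·24.6 = 30.6.
q_{Hop} = 108 − 3·24.6 + 30.6 = 64.8.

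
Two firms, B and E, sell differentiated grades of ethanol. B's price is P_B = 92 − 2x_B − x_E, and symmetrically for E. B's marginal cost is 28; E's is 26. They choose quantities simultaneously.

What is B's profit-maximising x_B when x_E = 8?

14

Firm B's profit: π = x_B(92 − 2x_B − x_E) − 28x_B.
∂π/∂x_B = 64 − 4x_B − x_E = 0 ⇒ x_B = 16 − 0.25x_E.
At x_E = 8: x_B = 16 − 0.25·8 = 14.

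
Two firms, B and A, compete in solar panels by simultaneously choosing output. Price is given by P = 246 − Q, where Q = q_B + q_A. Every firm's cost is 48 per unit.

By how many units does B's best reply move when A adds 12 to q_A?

Firm B's profit: π = q_B(246 − (q_B + q_A)) − 48q_B.
∂π/∂q_B = 198 − 2q_B − q_A = 0, so q_B = 99 − 0.5q_A.
The reaction-function slope is −0.5, so a 12-unit rise in q_A moves q_B by −0.5 × 12 = −6. B's best response falls — the actions are strategic substitutes.

-6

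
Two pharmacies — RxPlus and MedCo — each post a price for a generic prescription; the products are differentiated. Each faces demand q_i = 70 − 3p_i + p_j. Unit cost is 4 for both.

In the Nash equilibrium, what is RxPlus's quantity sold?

37.2

RxPlus's profit: π = (p_{RxPlus} − 4)(70 − 3p_{RxPlus} + p_{MedCo}).
∂π/∂p_{RxPlus} = 82 − 6p_{RxPlus} + p_{MedCo} = 0 ⇒ p_{RxPlus} = 41/3 + (1/6)p_{MedCo}.
Setting p_{RxPlus} = p_{MedCo} in the reaction function: p_{RxPlus} = 41/3 + (1/6)p_{RxPlus}, so p_{RxPlus} = (41/3) / (5/6) = 16.4.
q_{RxPlus} = 70 − 3·16.4 + 16.4 = 37.2.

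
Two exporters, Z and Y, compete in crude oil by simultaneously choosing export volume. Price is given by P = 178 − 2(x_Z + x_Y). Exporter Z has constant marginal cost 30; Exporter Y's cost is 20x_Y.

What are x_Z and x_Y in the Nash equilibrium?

Exporter Z's profit: π = x_Z(178 − 2(x_Z + x_Y)) − 30x_Z.
∂π/∂x_Z = 148 − 4x_Z − 2x_Y = 0, so x_Z = 37 − 0.5x_Y.
By the same steps for Y: x_Y = 39.5 − 0.5x_Z.
Solving the two reaction functions simultaneously: (1 − (−0.5)(−0.5))x_Z = 37 − 0.5·39.5, so 0.75x_Z = 17.25 and x_Z = 23.
Then x_Y = 39.5 − 0.5·23 = 28.

23, 28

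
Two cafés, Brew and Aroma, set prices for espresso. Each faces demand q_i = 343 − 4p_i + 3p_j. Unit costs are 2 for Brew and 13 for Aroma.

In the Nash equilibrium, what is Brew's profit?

19937.44

Brew's profit: π = (p_{Brew} − 2)(343 − 4p_{Brew} + 3p_{Aroma}).
∂π/∂p_{Brew} = 351 − 8p_{Brew} + 3p_{Aroma} = 0 ⇒ p_{Brew} = 43.875 + 0.375p_{Aroma}.
Similarly p_{Aroma} = 49.375 + 0.375p_{Brew}.
Plugging p_{Aroma} into Brew's best response: p_{Brew} = 43.875 + 0.375(49.375 + 0.375p_{Brew}) ⇒ (55/64)p_{Brew} = 3993/64, so p_{Brew} = 72.6.
Then p_{Aroma} = 49.375 + 0.375·72.6 = 76.6.
q_{Brew} = 343 − 4·72.6 + 3·76.6 = 282.4.
Profit = (72.6 − 2)·282.4 = 19937.44.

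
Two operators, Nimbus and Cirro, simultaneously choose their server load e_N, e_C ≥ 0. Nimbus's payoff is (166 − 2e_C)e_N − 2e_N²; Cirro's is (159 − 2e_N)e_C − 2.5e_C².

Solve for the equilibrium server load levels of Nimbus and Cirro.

Expanding Nimbus's payoff: 166e_N − 2e_Ce_N − 2e_N².
∂π/∂e_N = 166 − 2e_C − 4e_N = 0, so e_N = 41.5 − 0.5e_C.
Likewise for Cirro: e_C = 31.8 − 0.4e_N.
Plugging e_C into Nimbus's best response: e_N = 41.5 − 0.5(31.8 − 0.4e_N) ⇒ 0.8e_N = 25.6, so e_N = 32.
Then e_C = 31.8 − 0.4·32 = 19.

32, 19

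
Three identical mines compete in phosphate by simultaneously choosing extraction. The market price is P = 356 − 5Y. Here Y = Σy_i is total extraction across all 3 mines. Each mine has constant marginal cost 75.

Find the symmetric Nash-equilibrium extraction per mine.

14.05

A representative mine's profit is π_i = y_i(356 − 5Y) − 75y_i, with Y = y_i + Σ_{j≠i} y_j.
First-order condition: 281 − 10y_i − 5Σ_{j≠i} y_j = 0.
In a symmetric equilibrium every mine chooses the same y, so Σ_{j≠i} y_j = 2y. The condition becomes 281 − 20y = 0, giving y = 281/20 = 14.05.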